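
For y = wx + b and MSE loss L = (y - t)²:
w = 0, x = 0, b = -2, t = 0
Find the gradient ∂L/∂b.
∂L/∂b = -4

y = wx + b = (0)(0) + -2 = -2
∂L/∂y = 2(y - t) = 2(-2 - 0) = -4
∂y/∂b = 1
∂L/∂b = ∂L/∂y · ∂y/∂b = -4 × 1 = -4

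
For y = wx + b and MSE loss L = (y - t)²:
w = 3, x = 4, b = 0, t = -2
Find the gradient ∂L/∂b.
∂L/∂b = 28

y = wx + b = (3)(4) + 0 = 12
∂L/∂y = 2(y - t) = 2(12 - -2) = 28
∂y/∂b = 1
∂L/∂b = ∂L/∂y · ∂y/∂b = 28 × 1 = 28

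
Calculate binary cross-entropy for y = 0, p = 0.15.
L = 0.1625

L = -0·log(0.15) - 1·log(0.85) = -log(0.85) = 0.1625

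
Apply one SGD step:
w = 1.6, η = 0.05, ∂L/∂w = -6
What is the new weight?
w_new = 1.9

w_new = w - η·∂L/∂w = 1.6 - 0.05×(-6) = 1.6 - (-0.3) = 1.9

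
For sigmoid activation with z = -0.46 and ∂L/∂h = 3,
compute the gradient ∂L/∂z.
∂L/∂z = 0.7117

σ(-0.46) = 0.387
σ'(-0.46) = σ(-0.46)(1 - σ(-0.46)) = 0.387 × 0.613 = 0.2372
∂L/∂z = ∂L/∂h · σ'(z) = 3 × 0.2372 = 0.7117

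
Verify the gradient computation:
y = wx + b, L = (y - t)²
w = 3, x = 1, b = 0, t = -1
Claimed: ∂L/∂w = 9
Incorrect

y = (3)(1) + 0 = 3
∂L/∂y = 2(y - t) = 2(3 - -1) = 8
∂y/∂w = x = 1
∂L/∂w = 8 × 1 = 8

Claimed value: 9
Incorrect: The correct gradient is 8.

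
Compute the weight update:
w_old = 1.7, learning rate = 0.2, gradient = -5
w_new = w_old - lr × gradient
w_new = 2.7

w_new = w - η·∂L/∂w = 1.7 - 0.2×(-5) = 1.7 - (-1) = 2.7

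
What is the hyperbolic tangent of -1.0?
-0.7616

tanh(-1.0) = (e^(-1.0) - e^(1.0))/(e^(-1.0) + e^(1.0)) = -0.7616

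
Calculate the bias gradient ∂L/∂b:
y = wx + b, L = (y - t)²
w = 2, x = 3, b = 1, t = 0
∂L/∂b = 14

y = wx + b = (2)(3) + 1 = 7
∂L/∂y = 2(y - t) = 2(7 - 0) = 14
∂y/∂b = 1
∂L/∂b = ∂L/∂y · ∂y/∂b = 14 × 1 = 14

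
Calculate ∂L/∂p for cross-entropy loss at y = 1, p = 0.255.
∂L/∂p = -3.922

∂L/∂p = -y/p + (1-y)/(1-p) = -1/0.255 + 0 = -3.922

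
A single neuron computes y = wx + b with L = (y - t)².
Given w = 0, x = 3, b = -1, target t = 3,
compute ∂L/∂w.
∂L/∂w = -24

y = wx + b = (0)(3) + -1 = -1
∂L/∂y = 2(y - t) = 2(-1 - 3) = -8
∂y/∂w = x = 3
∂L/∂w = ∂L/∂y · ∂y/∂w = -8 × 3 = -24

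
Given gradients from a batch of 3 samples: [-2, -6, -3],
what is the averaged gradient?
Average gradient = -3.667

Average = (1/3)(-2 + -6 + -3) = -11/3 = -3.667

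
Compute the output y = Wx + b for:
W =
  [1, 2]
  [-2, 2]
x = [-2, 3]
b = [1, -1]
y = [5, 9]

Wx = [1×-2 + 2×3, -2×-2 + 2×3]
   = [4, 10]
y = Wx + b = [4 + 1, 10 + -1] = [5, 9]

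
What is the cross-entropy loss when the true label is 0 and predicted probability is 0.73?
L = 1.309

L = -0·log(0.73) - 1·log(0.27) = -log(0.27) = 1.309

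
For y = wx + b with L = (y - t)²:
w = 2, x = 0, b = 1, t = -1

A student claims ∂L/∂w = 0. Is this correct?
Correct

y = (2)(0) + 1 = 1
∂L/∂y = 2(y - t) = 2(1 - -1) = 4
∂y/∂w = x = 0
∂L/∂w = 4 × 0 = 0

Claimed value: 0
Correct: The correct gradient is 0.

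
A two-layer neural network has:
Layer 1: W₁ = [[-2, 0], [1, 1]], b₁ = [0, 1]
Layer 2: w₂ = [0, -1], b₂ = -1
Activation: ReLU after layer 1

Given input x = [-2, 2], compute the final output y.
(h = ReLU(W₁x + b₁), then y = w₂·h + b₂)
y = -2

Layer 1 pre-activation: z₁ = [4, 1]
After ReLU: h = [4, 1]
Layer 2 output: y = 0×4 + -1×1 + -1 = -2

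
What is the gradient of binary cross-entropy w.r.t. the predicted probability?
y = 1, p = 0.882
∂L/∂p = -1.134

∂L/∂p = -y/p + (1-y)/(1-p) = -1/0.882 + 0 = -1.134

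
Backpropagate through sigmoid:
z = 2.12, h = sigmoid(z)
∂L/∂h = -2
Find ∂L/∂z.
∂L/∂z = -0.1914

σ(2.12) = 0.8928
σ'(2.12) = σ(2.12)(1 - σ(2.12)) = 0.8928 × 0.1072 = 0.09568
∂L/∂z = ∂L/∂h · σ'(z) = -2 × 0.09568 = -0.1914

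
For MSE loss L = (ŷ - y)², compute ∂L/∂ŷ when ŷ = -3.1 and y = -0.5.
∂L/∂ŷ = -5.2

∂L/∂ŷ = 2(ŷ - y) = 2(-3.1 - -0.5) = 2(-2.6) = -5.2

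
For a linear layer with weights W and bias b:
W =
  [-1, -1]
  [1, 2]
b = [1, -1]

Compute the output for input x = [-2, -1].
y = [4, -5]

Wx = [-1×-2 + -1×-1, 1×-2 + 2×-1]
   = [3, -4]
y = Wx + b = [3 + 1, -4 + -1] = [4, -5]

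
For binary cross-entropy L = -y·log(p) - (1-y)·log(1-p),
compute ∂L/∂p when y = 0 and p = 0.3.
∂L/∂p = 1.429

∂L/∂p = -y/p + (1-y)/(1-p) = 0 + 1/0.7 = 1.429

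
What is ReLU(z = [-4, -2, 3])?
h = [0, 0, 3]

ReLU applied element-wise: max(0,-4)=0, max(0,-2)=0, max(0,3)=3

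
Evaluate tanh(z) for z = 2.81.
0.9928

tanh(2.81) = (e^(2.81) - e^(-2.81))/(e^(2.81) + e^(-2.81)) = 0.9928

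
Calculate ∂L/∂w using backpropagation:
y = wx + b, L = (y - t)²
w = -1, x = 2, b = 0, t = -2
∂L/∂w = 0

y = wx + b = (-1)(2) + 0 = -2
∂L/∂y = 2(y - t) = 2(-2 - -2) = 0
∂y/∂w = x = 2
∂L/∂w = ∂L/∂y · ∂y/∂w = 0 × 2 = 0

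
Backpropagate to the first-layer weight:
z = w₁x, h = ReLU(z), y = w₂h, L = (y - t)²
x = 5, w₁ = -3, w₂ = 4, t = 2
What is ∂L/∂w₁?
∂L/∂w₁ = 0

Forward pass:
z = w₁x = -3×5 = -15
h = ReLU(-15) = 0
y = w₂h = 4×0 = 0

Backward pass:
∂L/∂y = 2(y - t) = 2(0 - 2) = -4
∂y/∂h = w₂ = 4
∂h/∂z = 0 (ReLU derivative)
∂z/∂w₁ = x = 5

∂L/∂w₁ = -4 × 4 × 0 × 5 = 0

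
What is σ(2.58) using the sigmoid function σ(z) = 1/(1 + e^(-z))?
0.9296

sigmoid(2.58) = 1/(1 + e^(-2.58)) = 1/(1 + 0.07577) = 0.9296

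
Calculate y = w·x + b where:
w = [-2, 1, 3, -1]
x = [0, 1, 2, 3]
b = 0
y = 4

y = (-2)(0) + (1)(1) + (3)(2) + (-1)(3) + 0 = 4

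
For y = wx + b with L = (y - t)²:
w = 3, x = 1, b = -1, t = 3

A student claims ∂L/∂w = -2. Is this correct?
Correct

y = (3)(1) + -1 = 2
∂L/∂y = 2(y - t) = 2(2 - 3) = -2
∂y/∂w = x = 1
∂L/∂w = -2 × 1 = -2

Claimed value: -2
Correct: The correct gradient is -2.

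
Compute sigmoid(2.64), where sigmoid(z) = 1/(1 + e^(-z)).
0.9334

sigmoid(2.64) = 1/(1 + e^(-2.64)) = 1/(1 + 0.07136) = 0.9334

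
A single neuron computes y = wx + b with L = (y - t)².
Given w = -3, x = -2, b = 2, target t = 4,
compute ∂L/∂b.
∂L/∂b = 8

y = wx + b = (-3)(-2) + 2 = 8
∂L/∂y = 2(y - t) = 2(8 - 4) = 8
∂y/∂b = 1
∂L/∂b = ∂L/∂y · ∂y/∂b = 8 × 1 = 8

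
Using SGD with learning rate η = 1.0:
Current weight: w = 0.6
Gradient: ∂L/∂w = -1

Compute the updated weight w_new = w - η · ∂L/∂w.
w_new = 1.6

w_new = w - η·∂L/∂w = 0.6 - 1.0×(-1) = 0.6 - (-1) = 1.6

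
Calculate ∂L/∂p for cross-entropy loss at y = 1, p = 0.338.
∂L/∂p = -2.959

∂L/∂p = -y/p + (1-y)/(1-p) = -1/0.338 + 0 = -2.959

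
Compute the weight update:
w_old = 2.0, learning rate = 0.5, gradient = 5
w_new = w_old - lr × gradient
w_new = -0.5

w_new = w - η·∂L/∂w = 2.0 - 0.5×(5) = 2.0 - (2.5) = -0.5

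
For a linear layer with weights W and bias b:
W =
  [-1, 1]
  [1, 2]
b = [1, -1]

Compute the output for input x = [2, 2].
y = [1, 5]

Wx = [-1×2 + 1×2, 1×2 + 2×2]
   = [0, 6]
y = Wx + b = [0 + 1, 6 + -1] = [1, 5]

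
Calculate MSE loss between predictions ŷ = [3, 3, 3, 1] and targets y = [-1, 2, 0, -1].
MSE = 7.5

MSE = (1/4)((3--1)² + (3-2)² + (3-0)² + (1--1)²) = (1/4)(16 + 1 + 9 + 4) = 7.5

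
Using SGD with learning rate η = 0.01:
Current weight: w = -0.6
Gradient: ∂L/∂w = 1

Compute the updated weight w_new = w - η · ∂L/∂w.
w_new = -0.61

w_new = w - η·∂L/∂w = -0.6 - 0.01×(1) = -0.6 - (0.01) = -0.61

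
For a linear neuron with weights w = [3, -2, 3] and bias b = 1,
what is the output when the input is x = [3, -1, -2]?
y = 6

y = (3)(3) + (-2)(-1) + (3)(-2) + 1 = 6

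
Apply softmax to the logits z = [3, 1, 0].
p = [0.8438, 0.1142, 0.042]

exp(z) = [20.09, 2.718, 1]
Sum = 23.8
p = [0.8438, 0.1142, 0.042]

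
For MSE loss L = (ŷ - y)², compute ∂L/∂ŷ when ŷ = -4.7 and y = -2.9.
∂L/∂ŷ = -3.6

∂L/∂ŷ = 2(ŷ - y) = 2(-4.7 - -2.9) = 2(-1.8) = -3.6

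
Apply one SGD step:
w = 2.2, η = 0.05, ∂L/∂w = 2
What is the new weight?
w_new = 2.1

w_new = w - η·∂L/∂w = 2.2 - 0.05×(2) = 2.2 - (0.1) = 2.1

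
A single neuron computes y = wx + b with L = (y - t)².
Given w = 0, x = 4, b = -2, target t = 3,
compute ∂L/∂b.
∂L/∂b = -10

y = wx + b = (0)(4) + -2 = -2
∂L/∂y = 2(y - t) = 2(-2 - 3) = -10
∂y/∂b = 1
∂L/∂b = ∂L/∂y · ∂y/∂b = -10 × 1 = -10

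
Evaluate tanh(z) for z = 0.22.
0.2165

tanh(0.22) = (e^(0.22) - e^(-0.22))/(e^(0.22) + e^(-0.22)) = 0.2165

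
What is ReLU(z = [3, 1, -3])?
h = [3, 1, 0]

ReLU applied element-wise: max(0,3)=3, max(0,1)=1, max(0,-3)=0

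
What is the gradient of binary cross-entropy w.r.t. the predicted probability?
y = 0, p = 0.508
∂L/∂p = 2.033

∂L/∂p = -y/p + (1-y)/(1-p) = 0 + 1/0.492 = 2.033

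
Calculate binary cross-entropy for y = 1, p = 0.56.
L = 0.5798

L = -1·log(0.56) - 0·log(0.44) = -log(0.56) = 0.5798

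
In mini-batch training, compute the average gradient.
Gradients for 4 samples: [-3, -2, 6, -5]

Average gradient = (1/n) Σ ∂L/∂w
Average gradient = -1

Average = (1/4)(-3 + -2 + 6 + -5) = -4/4 = -1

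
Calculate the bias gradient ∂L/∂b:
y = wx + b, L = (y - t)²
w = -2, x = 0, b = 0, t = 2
∂L/∂b = -4

y = wx + b = (-2)(0) + 0 = 0
∂L/∂y = 2(y - t) = 2(0 - 2) = -4
∂y/∂b = 1
∂L/∂b = ∂L/∂y · ∂y/∂b = -4 × 1 = -4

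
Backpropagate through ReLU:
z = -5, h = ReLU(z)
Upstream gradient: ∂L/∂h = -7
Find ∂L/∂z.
∂L/∂z = 0

h = ReLU(-5) = 0
Since z < 0: ∂h/∂z = 0
∂L/∂z = ∂L/∂h · ∂h/∂z = -7 × 0 = 0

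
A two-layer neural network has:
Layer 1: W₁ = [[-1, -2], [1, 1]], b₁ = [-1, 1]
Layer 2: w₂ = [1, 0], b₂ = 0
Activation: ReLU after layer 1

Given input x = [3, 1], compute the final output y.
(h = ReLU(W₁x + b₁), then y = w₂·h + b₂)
y = 0

Layer 1 pre-activation: z₁ = [-6, 5]
After ReLU: h = [0, 5]
Layer 2 output: y = 1×0 + 0×5 + 0 = 0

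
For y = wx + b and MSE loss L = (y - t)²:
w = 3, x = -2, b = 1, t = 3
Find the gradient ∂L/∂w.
∂L/∂w = 32

y = wx + b = (3)(-2) + 1 = -5
∂L/∂y = 2(y - t) = 2(-5 - 3) = -16
∂y/∂w = x = -2
∂L/∂w = ∂L/∂y · ∂y/∂w = -16 × -2 = 32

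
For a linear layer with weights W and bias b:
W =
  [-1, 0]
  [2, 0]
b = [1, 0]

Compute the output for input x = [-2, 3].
y = [3, -4]

Wx = [-1×-2 + 0×3, 2×-2 + 0×3]
   = [2, -4]
y = Wx + b = [2 + 1, -4 + 0] = [3, -4]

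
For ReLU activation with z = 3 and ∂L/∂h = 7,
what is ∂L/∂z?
∂L/∂z = 7

h = ReLU(3) = 3
Since z > 0: ∂h/∂z = 1
∂L/∂z = ∂L/∂h · ∂h/∂z = 7 × 1 = 7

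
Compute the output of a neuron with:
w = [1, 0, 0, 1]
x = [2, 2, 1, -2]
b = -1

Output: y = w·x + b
y = -1

y = (1)(2) + (0)(2) + (0)(1) + (1)(-2) + -1 = -1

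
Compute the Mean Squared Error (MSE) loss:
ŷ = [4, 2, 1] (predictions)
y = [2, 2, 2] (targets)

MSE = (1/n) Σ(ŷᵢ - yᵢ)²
MSE = 1.667

MSE = (1/3)((4-2)² + (2-2)² + (1-2)²) = (1/3)(4 + 0 + 1) = 1.667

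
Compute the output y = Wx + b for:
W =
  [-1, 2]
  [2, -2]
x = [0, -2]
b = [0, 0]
y = [-4, 4]

Wx = [-1×0 + 2×-2, 2×0 + -2×-2]
   = [-4, 4]
y = Wx + b = [-4 + 0, 4 + 0] = [-4, 4]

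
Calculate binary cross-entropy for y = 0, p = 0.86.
L = 1.966

L = -0·log(0.86) - 1·log(0.14) = -log(0.14) = 1.966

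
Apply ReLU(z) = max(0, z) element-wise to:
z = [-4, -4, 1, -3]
h = [0, 0, 1, 0]

ReLU applied element-wise: max(0,-4)=0, max(0,-4)=0, max(0,1)=1, max(0,-3)=0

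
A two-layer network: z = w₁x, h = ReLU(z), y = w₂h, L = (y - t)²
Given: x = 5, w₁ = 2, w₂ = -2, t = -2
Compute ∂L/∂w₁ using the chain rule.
∂L/∂w₁ = 360

Forward pass:
z = w₁x = 2×5 = 10
h = ReLU(10) = 10
y = w₂h = -2×10 = -20

Backward pass:
∂L/∂y = 2(y - t) = 2(-20 - -2) = -36
∂y/∂h = w₂ = -2
∂h/∂z = 1 (ReLU derivative)
∂z/∂w₁ = x = 5

∂L/∂w₁ = -36 × -2 × 1 × 5 = 360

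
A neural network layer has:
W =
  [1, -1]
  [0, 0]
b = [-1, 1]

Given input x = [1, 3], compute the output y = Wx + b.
y = [-3, 1]

Wx = [1×1 + -1×3, 0×1 + 0×3]
   = [-2, 0]
y = Wx + b = [-2 + -1, 0 + 1] = [-3, 1]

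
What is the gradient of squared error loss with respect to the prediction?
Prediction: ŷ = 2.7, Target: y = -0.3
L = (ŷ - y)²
∂L/∂ŷ = 6.0

∂L/∂ŷ = 2(ŷ - y) = 2(2.7 - -0.3) = 2(3.0) = 6.0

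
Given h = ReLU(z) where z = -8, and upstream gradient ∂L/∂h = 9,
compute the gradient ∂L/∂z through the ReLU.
∂L/∂z = 0

h = ReLU(-8) = 0
Since z < 0: ∂h/∂z = 0
∂L/∂z = ∂L/∂h · ∂h/∂z = 9 × 0 = 0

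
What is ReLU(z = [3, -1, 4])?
h = [3, 0, 4]

ReLU applied element-wise: max(0,3)=3, max(0,-1)=0, max(0,4)=4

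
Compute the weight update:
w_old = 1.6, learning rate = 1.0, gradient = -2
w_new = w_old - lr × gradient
w_new = 3.6

w_new = w - η·∂L/∂w = 1.6 - 1.0×(-2) = 1.6 - (-2) = 3.6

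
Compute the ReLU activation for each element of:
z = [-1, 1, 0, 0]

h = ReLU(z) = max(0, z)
h = [0, 1, 0, 0]

ReLU applied element-wise: max(0,-1)=0, max(0,1)=1, max(0,0)=0, max(0,0)=0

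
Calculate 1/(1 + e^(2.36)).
0.08627

sigmoid(-2.36) = 1/(1 + e^(2.36)) = 1/(1 + 10.59) = 0.08627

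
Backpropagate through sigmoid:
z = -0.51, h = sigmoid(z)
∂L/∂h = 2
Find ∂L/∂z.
∂L/∂z = 0.4688

σ(-0.51) = 0.3752
σ'(-0.51) = σ(-0.51)(1 - σ(-0.51)) = 0.3752 × 0.6248 = 0.2344
∂L/∂z = ∂L/∂h · σ'(z) = 2 × 0.2344 = 0.4688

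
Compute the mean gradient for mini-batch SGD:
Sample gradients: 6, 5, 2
Average gradient = 4.333

Average = (1/3)(6 + 5 + 2) = 13/3 = 4.333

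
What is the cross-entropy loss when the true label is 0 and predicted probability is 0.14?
L = 0.1508

L = -0·log(0.14) - 1·log(0.86) = -log(0.86) = 0.1508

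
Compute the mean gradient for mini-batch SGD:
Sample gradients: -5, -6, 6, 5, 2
Average gradient = 0.4

Average = (1/5)(-5 + -6 + 6 + 5 + 2) = 2/5 = 0.4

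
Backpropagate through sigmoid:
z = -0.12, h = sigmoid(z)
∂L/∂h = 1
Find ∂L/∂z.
∂L/∂z = 0.2491

σ(-0.12) = 0.47
σ'(-0.12) = σ(-0.12)(1 - σ(-0.12)) = 0.47 × 0.53 = 0.2491
∂L/∂z = ∂L/∂h · σ'(z) = 1 × 0.2491 = 0.2491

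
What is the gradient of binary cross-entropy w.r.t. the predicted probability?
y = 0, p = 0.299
∂L/∂p = 1.427

∂L/∂p = -y/p + (1-y)/(1-p) = 0 + 1/0.701 = 1.427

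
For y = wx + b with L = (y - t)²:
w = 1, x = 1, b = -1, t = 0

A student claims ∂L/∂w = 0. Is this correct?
Correct

y = (1)(1) + -1 = 0
∂L/∂y = 2(y - t) = 2(0 - 0) = 0
∂y/∂w = x = 1
∂L/∂w = 0 × 1 = 0

Claimed value: 0
Correct: The correct gradient is 0.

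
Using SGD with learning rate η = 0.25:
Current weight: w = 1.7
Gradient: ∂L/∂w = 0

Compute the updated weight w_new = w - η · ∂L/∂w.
w_new = 1.7

w_new = w - η·∂L/∂w = 1.7 - 0.25×(0) = 1.7 - (0) = 1.7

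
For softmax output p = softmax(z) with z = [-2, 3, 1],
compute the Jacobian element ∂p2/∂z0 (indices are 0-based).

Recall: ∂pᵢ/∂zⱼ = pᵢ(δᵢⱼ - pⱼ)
∂p2/∂z0 = -0.0006991

p = softmax(z) = [0.0059, 0.8756, 0.1185]
p2 = 0.1185, p0 = 0.0059

∂p2/∂z0 = -p2 × p0 = -0.1185 × 0.0059 = -0.0006991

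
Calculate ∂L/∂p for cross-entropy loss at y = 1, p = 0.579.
∂L/∂p = -1.727

∂L/∂p = -y/p + (1-y)/(1-p) = -1/0.579 + 0 = -1.727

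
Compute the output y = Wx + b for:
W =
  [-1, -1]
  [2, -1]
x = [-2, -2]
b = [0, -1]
y = [4, -3]

Wx = [-1×-2 + -1×-2, 2×-2 + -1×-2]
   = [4, -2]
y = Wx + b = [4 + 0, -2 + -1] = [4, -3]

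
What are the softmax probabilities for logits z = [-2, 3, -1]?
p = [0.0066, 0.9756, 0.0179]

exp(z) = [0.1353, 20.09, 0.3679]
Sum = 20.59
p = [0.0066, 0.9756, 0.0179]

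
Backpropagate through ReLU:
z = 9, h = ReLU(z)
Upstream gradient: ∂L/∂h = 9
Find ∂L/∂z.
∂L/∂z = 9

h = ReLU(9) = 9
Since z > 0: ∂h/∂z = 1
∂L/∂z = ∂L/∂h · ∂h/∂z = 9 × 1 = 9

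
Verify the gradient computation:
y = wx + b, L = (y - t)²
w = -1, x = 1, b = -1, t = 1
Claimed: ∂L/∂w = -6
Correct

y = (-1)(1) + -1 = -2
∂L/∂y = 2(y - t) = 2(-2 - 1) = -6
∂y/∂w = x = 1
∂L/∂w = -6 × 1 = -6

Claimed value: -6
Correct: The correct gradient is -6.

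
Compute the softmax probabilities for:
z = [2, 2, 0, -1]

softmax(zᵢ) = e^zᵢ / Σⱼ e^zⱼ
p = [0.4576, 0.4576, 0.0619, 0.0228]

exp(z) = [7.389, 7.389, 1, 0.3679]
Sum = 16.15
p = [0.4576, 0.4576, 0.0619, 0.0228]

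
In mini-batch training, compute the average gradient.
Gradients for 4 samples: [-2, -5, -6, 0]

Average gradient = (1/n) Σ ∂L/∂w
Average gradient = -3.25

Average = (1/4)(-2 + -5 + -6 + 0) = -13/4 = -3.25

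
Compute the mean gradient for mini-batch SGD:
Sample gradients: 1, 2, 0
Average gradient = 1

Average = (1/3)(1 + 2 + 0) = 3/3 = 1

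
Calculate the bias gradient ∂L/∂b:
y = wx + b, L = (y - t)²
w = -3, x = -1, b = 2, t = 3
∂L/∂b = 4

y = wx + b = (-3)(-1) + 2 = 5
∂L/∂y = 2(y - t) = 2(5 - 3) = 4
∂y/∂b = 1
∂L/∂b = ∂L/∂y · ∂y/∂b = 4 × 1 = 4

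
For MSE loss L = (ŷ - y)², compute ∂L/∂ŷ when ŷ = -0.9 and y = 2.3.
∂L/∂ŷ = -6.4

∂L/∂ŷ = 2(ŷ - y) = 2(-0.9 - 2.3) = 2(-3.2) = -6.4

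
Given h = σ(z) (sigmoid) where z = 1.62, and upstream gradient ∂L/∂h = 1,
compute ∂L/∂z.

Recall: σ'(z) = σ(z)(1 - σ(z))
∂L/∂z = 0.1379

σ(1.62) = 0.8348
σ'(1.62) = σ(1.62)(1 - σ(1.62)) = 0.8348 × 0.1652 = 0.1379
∂L/∂z = ∂L/∂h · σ'(z) = 1 × 0.1379 = 0.1379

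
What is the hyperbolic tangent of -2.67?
-0.9905

tanh(-2.67) = (e^(-2.67) - e^(2.67))/(e^(-2.67) + e^(2.67)) = -0.9905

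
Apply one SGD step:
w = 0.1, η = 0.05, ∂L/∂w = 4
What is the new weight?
w_new = -0.1

w_new = w - η·∂L/∂w = 0.1 - 0.05×(4) = 0.1 - (0.2) = -0.1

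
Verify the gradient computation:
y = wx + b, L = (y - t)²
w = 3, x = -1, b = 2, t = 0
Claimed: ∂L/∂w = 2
Correct

y = (3)(-1) + 2 = -1
∂L/∂y = 2(y - t) = 2(-1 - 0) = -2
∂y/∂w = x = -1
∂L/∂w = -2 × -1 = 2

Claimed value: 2
Correct: The correct gradient is 2.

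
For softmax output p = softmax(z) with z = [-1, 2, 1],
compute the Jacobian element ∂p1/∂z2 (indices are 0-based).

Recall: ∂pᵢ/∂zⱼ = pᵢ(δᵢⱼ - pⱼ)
∂p1/∂z2 = -0.183

p = softmax(z) = [0.03512, 0.7054, 0.2595]
p1 = 0.7054, p2 = 0.2595

∂p1/∂z2 = -p1 × p2 = -0.7054 × 0.2595 = -0.183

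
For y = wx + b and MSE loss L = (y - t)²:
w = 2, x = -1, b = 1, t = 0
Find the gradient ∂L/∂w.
∂L/∂w = 2

y = wx + b = (2)(-1) + 1 = -1
∂L/∂y = 2(y - t) = 2(-1 - 0) = -2
∂y/∂w = x = -1
∂L/∂w = ∂L/∂y · ∂y/∂w = -2 × -1 = 2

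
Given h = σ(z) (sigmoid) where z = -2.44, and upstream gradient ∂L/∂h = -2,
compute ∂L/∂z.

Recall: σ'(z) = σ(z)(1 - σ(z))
∂L/∂z = -0.1475

σ(-2.44) = 0.08017
σ'(-2.44) = σ(-2.44)(1 - σ(-2.44)) = 0.08017 × 0.9198 = 0.07375
∂L/∂z = ∂L/∂h · σ'(z) = -2 × 0.07375 = -0.1475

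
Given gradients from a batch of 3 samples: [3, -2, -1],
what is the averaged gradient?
Average gradient = 0

Average = (1/3)(3 + -2 + -1) = 0/3 = 0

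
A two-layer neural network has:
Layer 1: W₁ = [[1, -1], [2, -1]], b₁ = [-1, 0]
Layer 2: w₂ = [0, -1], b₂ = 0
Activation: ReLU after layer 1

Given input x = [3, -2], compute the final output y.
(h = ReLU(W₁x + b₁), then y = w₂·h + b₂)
y = -8

Layer 1 pre-activation: z₁ = [4, 8]
After ReLU: h = [4, 8]
Layer 2 output: y = 0×4 + -1×8 + 0 = -8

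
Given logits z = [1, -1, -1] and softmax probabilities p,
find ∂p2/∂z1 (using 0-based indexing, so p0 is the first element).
∂p2/∂z1 = -0.01134

p = softmax(z) = [0.787, 0.1065, 0.1065]
p2 = 0.1065, p1 = 0.1065

∂p2/∂z1 = -p2 × p1 = -0.1065 × 0.1065 = -0.01134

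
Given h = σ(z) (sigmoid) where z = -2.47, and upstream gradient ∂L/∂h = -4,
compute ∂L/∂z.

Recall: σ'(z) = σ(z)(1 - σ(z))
∂L/∂z = -0.2876

σ(-2.47) = 0.07799
σ'(-2.47) = σ(-2.47)(1 - σ(-2.47)) = 0.07799 × 0.922 = 0.07191
∂L/∂z = ∂L/∂h · σ'(z) = -4 × 0.07191 = -0.2876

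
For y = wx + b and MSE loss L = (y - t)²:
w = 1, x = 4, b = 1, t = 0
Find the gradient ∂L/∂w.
∂L/∂w = 40

y = wx + b = (1)(4) + 1 = 5
∂L/∂y = 2(y - t) = 2(5 - 0) = 10
∂y/∂w = x = 4
∂L/∂w = ∂L/∂y · ∂y/∂w = 10 × 4 = 40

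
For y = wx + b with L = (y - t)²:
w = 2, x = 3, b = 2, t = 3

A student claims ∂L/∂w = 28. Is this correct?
Incorrect

y = (2)(3) + 2 = 8
∂L/∂y = 2(y - t) = 2(8 - 3) = 10
∂y/∂w = x = 3
∂L/∂w = 10 × 3 = 30

Claimed value: 28
Incorrect: The correct gradient is 30.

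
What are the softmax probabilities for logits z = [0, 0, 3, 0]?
p = [0.0433, 0.0433, 0.87, 0.0433]

exp(z) = [1, 1, 20.09, 1]
Sum = 23.09
p = [0.0433, 0.0433, 0.87, 0.0433]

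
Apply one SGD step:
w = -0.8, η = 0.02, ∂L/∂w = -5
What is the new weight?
w_new = -0.7

w_new = w - η·∂L/∂w = -0.8 - 0.02×(-5) = -0.8 - (-0.1) = -0.7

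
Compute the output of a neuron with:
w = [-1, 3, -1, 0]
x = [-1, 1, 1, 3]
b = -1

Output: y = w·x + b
y = 2

y = (-1)(-1) + (3)(1) + (-1)(1) + (0)(3) + -1 = 2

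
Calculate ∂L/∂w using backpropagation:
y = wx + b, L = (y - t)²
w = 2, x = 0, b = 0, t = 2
∂L/∂w = 0

y = wx + b = (2)(0) + 0 = 0
∂L/∂y = 2(y - t) = 2(0 - 2) = -4
∂y/∂w = x = 0
∂L/∂w = ∂L/∂y · ∂y/∂w = -4 × 0 = 0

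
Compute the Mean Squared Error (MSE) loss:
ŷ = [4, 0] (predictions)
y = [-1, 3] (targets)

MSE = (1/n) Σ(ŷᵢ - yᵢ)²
MSE = 17

MSE = (1/2)((4--1)² + (0-3)²) = (1/2)(25 + 9) = 17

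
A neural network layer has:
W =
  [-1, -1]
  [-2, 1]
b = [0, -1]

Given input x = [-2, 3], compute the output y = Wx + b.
y = [-1, 6]

Wx = [-1×-2 + -1×3, -2×-2 + 1×3]
   = [-1, 7]
y = Wx + b = [-1 + 0, 7 + -1] = [-1, 6]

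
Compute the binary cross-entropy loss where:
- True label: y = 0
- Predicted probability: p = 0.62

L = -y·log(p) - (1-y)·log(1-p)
L = 0.9676

L = -0·log(0.62) - 1·log(0.38) = -log(0.38) = 0.9676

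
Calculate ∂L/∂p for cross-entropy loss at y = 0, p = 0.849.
∂L/∂p = 6.623

∂L/∂p = -y/p + (1-y)/(1-p) = 0 + 1/0.151 = 6.623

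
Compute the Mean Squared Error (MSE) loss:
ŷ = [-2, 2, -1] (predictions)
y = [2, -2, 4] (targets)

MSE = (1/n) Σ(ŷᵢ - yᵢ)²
MSE = 19

MSE = (1/3)((-2-2)² + (2--2)² + (-1-4)²) = (1/3)(16 + 16 + 25) = 19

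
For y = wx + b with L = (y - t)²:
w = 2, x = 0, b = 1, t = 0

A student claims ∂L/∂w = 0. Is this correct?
Correct

y = (2)(0) + 1 = 1
∂L/∂y = 2(y - t) = 2(1 - 0) = 2
∂y/∂w = x = 0
∂L/∂w = 2 × 0 = 0

Claimed value: 0
Correct: The correct gradient is 0.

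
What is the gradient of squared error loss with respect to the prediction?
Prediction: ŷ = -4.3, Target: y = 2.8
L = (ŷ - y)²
∂L/∂ŷ = -14.2

∂L/∂ŷ = 2(ŷ - y) = 2(-4.3 - 2.8) = 2(-7.1) = -14.2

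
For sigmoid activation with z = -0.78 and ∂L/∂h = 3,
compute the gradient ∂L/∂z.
∂L/∂z = 0.6466

σ(-0.78) = 0.3143
σ'(-0.78) = σ(-0.78)(1 - σ(-0.78)) = 0.3143 × 0.6857 = 0.2155
∂L/∂z = ∂L/∂h · σ'(z) = 3 × 0.2155 = 0.6466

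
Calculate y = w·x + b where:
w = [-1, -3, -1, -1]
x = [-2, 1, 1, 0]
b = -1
y = -3

y = (-1)(-2) + (-3)(1) + (-1)(1) + (-1)(0) + -1 = -3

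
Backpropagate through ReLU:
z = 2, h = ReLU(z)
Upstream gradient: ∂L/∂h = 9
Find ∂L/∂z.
∂L/∂z = 9

h = ReLU(2) = 2
Since z > 0: ∂h/∂z = 1
∂L/∂z = ∂L/∂h · ∂h/∂z = 9 × 1 = 9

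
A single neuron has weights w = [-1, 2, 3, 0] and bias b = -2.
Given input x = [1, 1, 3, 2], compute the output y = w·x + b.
y = 8

y = (-1)(1) + (2)(1) + (3)(3) + (0)(2) + -2 = 8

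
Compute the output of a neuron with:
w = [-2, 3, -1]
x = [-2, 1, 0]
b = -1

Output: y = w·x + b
y = 6

y = (-2)(-2) + (3)(1) + (-1)(0) + -1 = 6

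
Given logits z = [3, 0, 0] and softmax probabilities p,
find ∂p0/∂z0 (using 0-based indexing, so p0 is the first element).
∂p0/∂z0 = 0.08236

p = softmax(z) = [0.9094, 0.04528, 0.04528]
p0 = 0.9094

∂p0/∂z0 = p0(1 - p0) = 0.9094 × (1 - 0.9094) = 0.08236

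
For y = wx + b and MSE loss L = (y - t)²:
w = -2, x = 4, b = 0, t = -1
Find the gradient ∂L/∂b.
∂L/∂b = -14

y = wx + b = (-2)(4) + 0 = -8
∂L/∂y = 2(y - t) = 2(-8 - -1) = -14
∂y/∂b = 1
∂L/∂b = ∂L/∂y · ∂y/∂b = -14 × 1 = -14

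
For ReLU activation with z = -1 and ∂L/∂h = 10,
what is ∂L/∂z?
∂L/∂z = 0

h = ReLU(-1) = 0
Since z < 0: ∂h/∂z = 0
∂L/∂z = ∂L/∂h · ∂h/∂z = 10 × 0 = 0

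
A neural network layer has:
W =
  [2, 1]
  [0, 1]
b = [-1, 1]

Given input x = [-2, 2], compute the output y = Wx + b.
y = [-3, 3]

Wx = [2×-2 + 1×2, 0×-2 + 1×2]
   = [-2, 2]
y = Wx + b = [-2 + -1, 2 + 1] = [-3, 3]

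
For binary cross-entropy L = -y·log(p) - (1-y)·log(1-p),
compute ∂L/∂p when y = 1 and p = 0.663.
∂L/∂p = -1.508

∂L/∂p = -y/p + (1-y)/(1-p) = -1/0.663 + 0 = -1.508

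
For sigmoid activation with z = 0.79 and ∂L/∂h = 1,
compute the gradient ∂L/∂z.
∂L/∂z = 0.2147

σ(0.79) = 0.6878
σ'(0.79) = σ(0.79)(1 - σ(0.79)) = 0.6878 × 0.3122 = 0.2147
∂L/∂z = ∂L/∂h · σ'(z) = 1 × 0.2147 = 0.2147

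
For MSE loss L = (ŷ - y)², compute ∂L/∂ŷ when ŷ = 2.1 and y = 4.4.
∂L/∂ŷ = -4.6

∂L/∂ŷ = 2(ŷ - y) = 2(2.1 - 4.4) = 2(-2.3) = -4.6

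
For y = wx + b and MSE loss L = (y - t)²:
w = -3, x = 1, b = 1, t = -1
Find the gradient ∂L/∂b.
∂L/∂b = -2

y = wx + b = (-3)(1) + 1 = -2
∂L/∂y = 2(y - t) = 2(-2 - -1) = -2
∂y/∂b = 1
∂L/∂b = ∂L/∂y · ∂y/∂b = -2 × 1 = -2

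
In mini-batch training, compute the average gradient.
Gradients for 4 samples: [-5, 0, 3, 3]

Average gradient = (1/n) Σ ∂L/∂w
Average gradient = 0.25

Average = (1/4)(-5 + 0 + 3 + 3) = 1/4 = 0.25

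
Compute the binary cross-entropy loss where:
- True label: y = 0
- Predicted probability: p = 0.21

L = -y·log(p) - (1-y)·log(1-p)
L = 0.2357

L = -0·log(0.21) - 1·log(0.79) = -log(0.79) = 0.2357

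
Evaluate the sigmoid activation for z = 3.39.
0.9674

sigmoid(3.39) = 1/(1 + e^(-3.39)) = 1/(1 + 0.03371) = 0.9674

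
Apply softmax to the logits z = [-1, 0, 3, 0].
p = [0.0164, 0.0445, 0.8945, 0.0445]

exp(z) = [0.3679, 1, 20.09, 1]
Sum = 22.45
p = [0.0164, 0.0445, 0.8945, 0.0445]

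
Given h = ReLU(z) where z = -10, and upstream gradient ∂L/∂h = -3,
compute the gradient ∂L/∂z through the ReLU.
∂L/∂z = 0

h = ReLU(-10) = 0
Since z < 0: ∂h/∂z = 0
∂L/∂z = ∂L/∂h · ∂h/∂z = -3 × 0 = 0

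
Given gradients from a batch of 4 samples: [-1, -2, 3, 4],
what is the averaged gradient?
Average gradient = 1

Average = (1/4)(-1 + -2 + 3 + 4) = 4/4 = 1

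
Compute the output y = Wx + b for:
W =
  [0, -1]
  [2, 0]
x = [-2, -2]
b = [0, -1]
y = [2, -5]

Wx = [0×-2 + -1×-2, 2×-2 + 0×-2]
   = [2, -4]
y = Wx + b = [2 + 0, -4 + -1] = [2, -5]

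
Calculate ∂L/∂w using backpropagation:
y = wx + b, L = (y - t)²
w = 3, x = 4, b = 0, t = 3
∂L/∂w = 72

y = wx + b = (3)(4) + 0 = 12
∂L/∂y = 2(y - t) = 2(12 - 3) = 18
∂y/∂w = x = 4
∂L/∂w = ∂L/∂y · ∂y/∂w = 18 × 4 = 72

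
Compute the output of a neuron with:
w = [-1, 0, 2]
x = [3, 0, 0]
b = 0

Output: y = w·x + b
y = -3

y = (-1)(3) + (0)(0) + (2)(0) + 0 = -3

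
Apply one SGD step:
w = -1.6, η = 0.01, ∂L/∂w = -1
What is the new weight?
w_new = -1.59

w_new = w - η·∂L/∂w = -1.6 - 0.01×(-1) = -1.6 - (-0.01) = -1.59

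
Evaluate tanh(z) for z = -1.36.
-0.8764

tanh(-1.36) = (e^(-1.36) - e^(1.36))/(e^(-1.36) + e^(1.36)) = -0.8764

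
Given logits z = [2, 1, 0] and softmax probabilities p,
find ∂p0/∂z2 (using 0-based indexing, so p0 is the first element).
∂p0/∂z2 = -0.05989

p = softmax(z) = [0.6652, 0.2447, 0.09003]
p0 = 0.6652, p2 = 0.09003

∂p0/∂z2 = -p0 × p2 = -0.6652 × 0.09003 = -0.05989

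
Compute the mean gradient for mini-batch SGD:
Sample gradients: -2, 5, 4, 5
Average gradient = 3

Average = (1/4)(-2 + 5 + 4 + 5) = 12/4 = 3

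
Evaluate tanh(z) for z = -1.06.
-0.7857

tanh(-1.06) = (e^(-1.06) - e^(1.06))/(e^(-1.06) + e^(1.06)) = -0.7857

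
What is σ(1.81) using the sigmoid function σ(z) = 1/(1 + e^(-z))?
0.8594

sigmoid(1.81) = 1/(1 + e^(-1.81)) = 1/(1 + 0.1637) = 0.8594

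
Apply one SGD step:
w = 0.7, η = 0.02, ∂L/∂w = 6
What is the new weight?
w_new = 0.58

w_new = w - η·∂L/∂w = 0.7 - 0.02×(6) = 0.7 - (0.12) = 0.58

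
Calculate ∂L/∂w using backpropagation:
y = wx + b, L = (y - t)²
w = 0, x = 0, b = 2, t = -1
∂L/∂w = 0

y = wx + b = (0)(0) + 2 = 2
∂L/∂y = 2(y - t) = 2(2 - -1) = 6
∂y/∂w = x = 0
∂L/∂w = ∂L/∂y · ∂y/∂w = 6 × 0 = 0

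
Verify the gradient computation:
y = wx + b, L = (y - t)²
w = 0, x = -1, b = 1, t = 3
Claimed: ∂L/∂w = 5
Incorrect

y = (0)(-1) + 1 = 1
∂L/∂y = 2(y - t) = 2(1 - 3) = -4
∂y/∂w = x = -1
∂L/∂w = -4 × -1 = 4

Claimed value: 5
Incorrect: The correct gradient is 4.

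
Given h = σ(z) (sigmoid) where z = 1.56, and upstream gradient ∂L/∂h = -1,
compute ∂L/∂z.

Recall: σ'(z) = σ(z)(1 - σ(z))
∂L/∂z = -0.1435

σ(1.56) = 0.8264
σ'(1.56) = σ(1.56)(1 - σ(1.56)) = 0.8264 × 0.1736 = 0.1435
∂L/∂z = ∂L/∂h · σ'(z) = -1 × 0.1435 = -0.1435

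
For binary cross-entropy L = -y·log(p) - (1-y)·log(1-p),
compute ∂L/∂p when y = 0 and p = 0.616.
∂L/∂p = 2.604

∂L/∂p = -y/p + (1-y)/(1-p) = 0 + 1/0.384 = 2.604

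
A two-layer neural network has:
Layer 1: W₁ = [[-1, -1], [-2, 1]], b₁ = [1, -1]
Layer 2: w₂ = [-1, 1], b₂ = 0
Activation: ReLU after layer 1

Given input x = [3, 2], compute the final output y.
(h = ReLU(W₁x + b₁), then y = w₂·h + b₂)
y = 0

Layer 1 pre-activation: z₁ = [-4, -5]
After ReLU: h = [0, 0]
Layer 2 output: y = -1×0 + 1×0 + 0 = 0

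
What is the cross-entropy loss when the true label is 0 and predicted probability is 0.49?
L = 0.6733

L = -0·log(0.49) - 1·log(0.51) = -log(0.51) = 0.6733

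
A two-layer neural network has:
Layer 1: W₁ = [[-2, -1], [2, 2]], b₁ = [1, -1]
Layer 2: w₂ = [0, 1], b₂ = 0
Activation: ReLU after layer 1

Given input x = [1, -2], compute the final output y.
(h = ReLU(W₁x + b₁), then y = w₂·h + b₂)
y = 0

Layer 1 pre-activation: z₁ = [1, -3]
After ReLU: h = [1, 0]
Layer 2 output: y = 0×1 + 1×0 + 0 = 0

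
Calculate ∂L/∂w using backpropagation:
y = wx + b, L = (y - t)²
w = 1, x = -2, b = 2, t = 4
∂L/∂w = 16

y = wx + b = (1)(-2) + 2 = 0
∂L/∂y = 2(y - t) = 2(0 - 4) = -8
∂y/∂w = x = -2
∂L/∂w = ∂L/∂y · ∂y/∂w = -8 × -2 = 16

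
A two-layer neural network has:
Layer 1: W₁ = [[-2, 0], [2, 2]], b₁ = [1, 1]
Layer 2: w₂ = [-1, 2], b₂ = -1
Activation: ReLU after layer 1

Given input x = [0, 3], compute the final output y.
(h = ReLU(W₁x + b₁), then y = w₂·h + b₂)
y = 12

Layer 1 pre-activation: z₁ = [1, 7]
After ReLU: h = [1, 7]
Layer 2 output: y = -1×1 + 2×7 + -1 = 12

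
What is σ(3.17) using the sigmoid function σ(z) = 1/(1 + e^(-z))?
0.9597

sigmoid(3.17) = 1/(1 + e^(-3.17)) = 1/(1 + 0.042) = 0.9597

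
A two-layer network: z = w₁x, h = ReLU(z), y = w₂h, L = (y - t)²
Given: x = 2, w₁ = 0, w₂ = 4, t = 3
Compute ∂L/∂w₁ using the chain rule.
∂L/∂w₁ = 0

Forward pass:
z = w₁x = 0×2 = 0
h = ReLU(0) = 0
y = w₂h = 4×0 = 0

Backward pass:
∂L/∂y = 2(y - t) = 2(0 - 3) = -6
∂y/∂h = w₂ = 4
∂h/∂z = 0 (ReLU derivative)
∂z/∂w₁ = x = 2

∂L/∂w₁ = -6 × 4 × 0 × 2 = 0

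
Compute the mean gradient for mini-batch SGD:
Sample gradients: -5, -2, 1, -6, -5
Average gradient = -3.4

Average = (1/5)(-5 + -2 + 1 + -6 + -5) = -17/5 = -3.4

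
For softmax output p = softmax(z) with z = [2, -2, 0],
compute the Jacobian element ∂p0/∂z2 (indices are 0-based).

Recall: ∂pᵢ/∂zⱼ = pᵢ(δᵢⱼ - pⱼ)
∂p0/∂z2 = -0.1017

p = softmax(z) = [0.8668, 0.01588, 0.1173]
p0 = 0.8668, p2 = 0.1173

∂p0/∂z2 = -p0 × p2 = -0.8668 × 0.1173 = -0.1017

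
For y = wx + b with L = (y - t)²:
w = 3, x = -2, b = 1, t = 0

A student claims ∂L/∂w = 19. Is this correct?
Incorrect

y = (3)(-2) + 1 = -5
∂L/∂y = 2(y - t) = 2(-5 - 0) = -10
∂y/∂w = x = -2
∂L/∂w = -10 × -2 = 20

Claimed value: 19
Incorrect: The correct gradient is 20.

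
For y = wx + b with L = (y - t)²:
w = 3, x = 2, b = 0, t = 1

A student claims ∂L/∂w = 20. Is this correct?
Correct

y = (3)(2) + 0 = 6
∂L/∂y = 2(y - t) = 2(6 - 1) = 10
∂y/∂w = x = 2
∂L/∂w = 10 × 2 = 20

Claimed value: 20
Correct: The correct gradient is 20.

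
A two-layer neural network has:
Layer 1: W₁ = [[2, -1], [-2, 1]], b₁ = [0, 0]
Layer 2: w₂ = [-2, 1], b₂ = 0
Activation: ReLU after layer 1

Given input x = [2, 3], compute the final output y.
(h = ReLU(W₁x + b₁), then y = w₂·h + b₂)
y = -2

Layer 1 pre-activation: z₁ = [1, -1]
After ReLU: h = [1, 0]
Layer 2 output: y = -2×1 + 1×0 + 0 = -2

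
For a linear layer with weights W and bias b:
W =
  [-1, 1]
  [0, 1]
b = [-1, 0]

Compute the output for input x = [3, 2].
y = [-2, 2]

Wx = [-1×3 + 1×2, 0×3 + 1×2]
   = [-1, 2]
y = Wx + b = [-1 + -1, 2 + 0] = [-2, 2]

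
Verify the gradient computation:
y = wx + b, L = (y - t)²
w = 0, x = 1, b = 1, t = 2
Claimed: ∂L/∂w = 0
Incorrect

y = (0)(1) + 1 = 1
∂L/∂y = 2(y - t) = 2(1 - 2) = -2
∂y/∂w = x = 1
∂L/∂w = -2 × 1 = -2

Claimed value: 0
Incorrect: The correct gradient is -2.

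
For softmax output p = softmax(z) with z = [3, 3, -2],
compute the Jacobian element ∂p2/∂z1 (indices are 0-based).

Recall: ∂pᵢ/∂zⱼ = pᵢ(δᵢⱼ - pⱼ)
∂p2/∂z1 = -0.001673

p = softmax(z) = [0.4983, 0.4983, 0.003358]
p2 = 0.003358, p1 = 0.4983

∂p2/∂z1 = -p2 × p1 = -0.003358 × 0.4983 = -0.001673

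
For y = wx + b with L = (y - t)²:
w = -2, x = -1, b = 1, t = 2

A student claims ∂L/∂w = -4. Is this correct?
Incorrect

y = (-2)(-1) + 1 = 3
∂L/∂y = 2(y - t) = 2(3 - 2) = 2
∂y/∂w = x = -1
∂L/∂w = 2 × -1 = -2

Claimed value: -4
Incorrect: The correct gradient is -2.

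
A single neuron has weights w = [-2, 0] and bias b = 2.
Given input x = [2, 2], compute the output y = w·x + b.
y = -2

y = (-2)(2) + (0)(2) + 2 = -2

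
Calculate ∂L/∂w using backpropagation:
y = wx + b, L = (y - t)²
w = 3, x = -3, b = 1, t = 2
∂L/∂w = 60

y = wx + b = (3)(-3) + 1 = -8
∂L/∂y = 2(y - t) = 2(-8 - 2) = -20
∂y/∂w = x = -3
∂L/∂w = ∂L/∂y · ∂y/∂w = -20 × -3 = 60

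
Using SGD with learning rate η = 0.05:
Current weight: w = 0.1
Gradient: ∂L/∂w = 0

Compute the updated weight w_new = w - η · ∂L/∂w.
w_new = 0.1

w_new = w - η·∂L/∂w = 0.1 - 0.05×(0) = 0.1 - (0) = 0.1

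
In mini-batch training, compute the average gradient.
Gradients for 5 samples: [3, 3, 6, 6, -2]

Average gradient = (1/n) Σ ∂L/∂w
Average gradient = 3.2

Average = (1/5)(3 + 3 + 6 + 6 + -2) = 16/5 = 3.2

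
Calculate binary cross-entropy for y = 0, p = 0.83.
L = 1.772

L = -0·log(0.83) - 1·log(0.17) = -log(0.17) = 1.772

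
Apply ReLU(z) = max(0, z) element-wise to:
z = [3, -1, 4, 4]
h = [3, 0, 4, 4]

ReLU applied element-wise: max(0,3)=3, max(0,-1)=0, max(0,4)=4, max(0,4)=4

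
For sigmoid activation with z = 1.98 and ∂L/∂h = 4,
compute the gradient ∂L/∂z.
∂L/∂z = 0.4264

σ(1.98) = 0.8787
σ'(1.98) = σ(1.98)(1 - σ(1.98)) = 0.8787 × 0.1213 = 0.1066
∂L/∂z = ∂L/∂h · σ'(z) = 4 × 0.1066 = 0.4264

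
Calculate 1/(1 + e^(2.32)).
0.08948

sigmoid(-2.32) = 1/(1 + e^(2.32)) = 1/(1 + 10.18) = 0.08948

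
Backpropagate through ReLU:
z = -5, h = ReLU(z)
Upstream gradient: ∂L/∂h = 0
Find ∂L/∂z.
∂L/∂z = 0

h = ReLU(-5) = 0
Since z < 0: ∂h/∂z = 0
∂L/∂z = ∂L/∂h · ∂h/∂z = 0 × 0 = 0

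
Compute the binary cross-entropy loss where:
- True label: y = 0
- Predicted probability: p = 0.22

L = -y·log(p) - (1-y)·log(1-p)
L = 0.2485

L = -0·log(0.22) - 1·log(0.78) = -log(0.78) = 0.2485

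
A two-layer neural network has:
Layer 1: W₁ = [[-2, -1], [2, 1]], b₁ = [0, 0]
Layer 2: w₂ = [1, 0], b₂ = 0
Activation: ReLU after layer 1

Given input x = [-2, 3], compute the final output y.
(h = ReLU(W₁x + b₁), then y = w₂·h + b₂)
y = 1

Layer 1 pre-activation: z₁ = [1, -1]
After ReLU: h = [1, 0]
Layer 2 output: y = 1×1 + 0×0 + 0 = 1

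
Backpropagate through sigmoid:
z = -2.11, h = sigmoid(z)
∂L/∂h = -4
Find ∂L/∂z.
∂L/∂z = -0.3857

σ(-2.11) = 0.1081
σ'(-2.11) = σ(-2.11)(1 - σ(-2.11)) = 0.1081 × 0.8919 = 0.09644
∂L/∂z = ∂L/∂h · σ'(z) = -4 × 0.09644 = -0.3857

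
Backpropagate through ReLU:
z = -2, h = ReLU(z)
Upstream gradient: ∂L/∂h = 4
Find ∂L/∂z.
∂L/∂z = 0

h = ReLU(-2) = 0
Since z < 0: ∂h/∂z = 0
∂L/∂z = ∂L/∂h · ∂h/∂z = 4 × 0 = 0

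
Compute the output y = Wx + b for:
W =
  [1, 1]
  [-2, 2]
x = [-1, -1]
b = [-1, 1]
y = [-3, 1]

Wx = [1×-1 + 1×-1, -2×-1 + 2×-1]
   = [-2, 0]
y = Wx + b = [-2 + -1, 0 + 1] = [-3, 1]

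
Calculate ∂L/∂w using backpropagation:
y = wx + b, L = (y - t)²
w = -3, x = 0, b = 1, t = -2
∂L/∂w = 0

y = wx + b = (-3)(0) + 1 = 1
∂L/∂y = 2(y - t) = 2(1 - -2) = 6
∂y/∂w = x = 0
∂L/∂w = ∂L/∂y · ∂y/∂w = 6 × 0 = 0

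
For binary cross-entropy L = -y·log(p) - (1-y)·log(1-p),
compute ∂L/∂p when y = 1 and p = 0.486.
∂L/∂p = -2.058

∂L/∂p = -y/p + (1-y)/(1-p) = -1/0.486 + 0 = -2.058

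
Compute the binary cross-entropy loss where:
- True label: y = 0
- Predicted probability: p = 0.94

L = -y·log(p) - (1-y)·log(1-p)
L = 2.813

L = -0·log(0.94) - 1·log(0.06) = -log(0.06) = 2.813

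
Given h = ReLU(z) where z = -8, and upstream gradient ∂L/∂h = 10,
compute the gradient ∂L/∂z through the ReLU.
∂L/∂z = 0

h = ReLU(-8) = 0
Since z < 0: ∂h/∂z = 0
∂L/∂z = ∂L/∂h · ∂h/∂z = 10 × 0 = 0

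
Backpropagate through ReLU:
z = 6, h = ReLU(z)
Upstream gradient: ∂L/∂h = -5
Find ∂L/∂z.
∂L/∂z = -5

h = ReLU(6) = 6
Since z > 0: ∂h/∂z = 1
∂L/∂z = ∂L/∂h · ∂h/∂z = -5 × 1 = -5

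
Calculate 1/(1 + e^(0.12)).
0.47

sigmoid(-0.12) = 1/(1 + e^(0.12)) = 1/(1 + 1.127) = 0.47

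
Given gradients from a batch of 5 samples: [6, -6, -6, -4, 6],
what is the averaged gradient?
Average gradient = -0.8

Average = (1/5)(6 + -6 + -6 + -4 + 6) = -4/5 = -0.8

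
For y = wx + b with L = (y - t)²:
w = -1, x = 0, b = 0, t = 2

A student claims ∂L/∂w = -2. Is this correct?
Incorrect

y = (-1)(0) + 0 = 0
∂L/∂y = 2(y - t) = 2(0 - 2) = -4
∂y/∂w = x = 0
∂L/∂w = -4 × 0 = 0

Claimed value: -2
Incorrect: The correct gradient is 0.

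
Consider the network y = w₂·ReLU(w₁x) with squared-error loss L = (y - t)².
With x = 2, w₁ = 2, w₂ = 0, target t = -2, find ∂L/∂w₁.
∂L/∂w₁ = 0

Forward pass:
z = w₁x = 2×2 = 4
h = ReLU(4) = 4
y = w₂h = 0×4 = 0

Backward pass:
∂L/∂y = 2(y - t) = 2(0 - -2) = 4
∂y/∂h = w₂ = 0
∂h/∂z = 1 (ReLU derivative)
∂z/∂w₁ = x = 2

∂L/∂w₁ = 4 × 0 × 1 × 2 = 0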